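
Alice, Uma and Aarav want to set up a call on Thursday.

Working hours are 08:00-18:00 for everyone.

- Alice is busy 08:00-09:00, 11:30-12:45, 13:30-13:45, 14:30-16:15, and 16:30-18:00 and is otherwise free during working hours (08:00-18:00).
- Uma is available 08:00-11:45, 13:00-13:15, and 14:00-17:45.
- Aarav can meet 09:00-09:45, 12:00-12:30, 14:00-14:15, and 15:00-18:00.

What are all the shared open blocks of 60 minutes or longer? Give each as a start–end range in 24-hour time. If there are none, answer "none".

Alice free within 08:00–18:00: 09:00–11:30, 12:45–13:30, 13:45–14:30, 16:15–16:30.
Alice ∩ Uma: 09:00–11:30, 13:00–13:15, 14:00–14:30, 16:15–16:30.
Alice ∩ Uma ∩ Aarav: 09:00–09:45, 14:00–14:15, 16:15–16:30.
Windows ≥ 60 min: (none).

none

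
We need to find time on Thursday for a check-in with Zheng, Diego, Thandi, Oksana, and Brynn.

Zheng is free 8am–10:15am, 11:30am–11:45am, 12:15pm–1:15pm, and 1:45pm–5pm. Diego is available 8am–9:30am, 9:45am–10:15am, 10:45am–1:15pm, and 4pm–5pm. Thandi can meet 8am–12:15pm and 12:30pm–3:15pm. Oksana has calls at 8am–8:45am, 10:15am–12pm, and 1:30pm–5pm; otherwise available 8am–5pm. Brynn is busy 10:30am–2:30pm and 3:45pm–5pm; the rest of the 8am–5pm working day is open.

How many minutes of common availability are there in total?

75 minutes

Oksana free within 08:00–17:00: 08:45–10:15, 12:00–13:30.
Brynn free within 08:00–17:00: 08:00–10:30, 14:30–15:45.
Zheng ∩ Diego: 08:00–09:30, 09:45–10:15, 11:30–11:45, 12:15–13:15, 16:00–17:00.
Zheng ∩ Diego ∩ Thandi: 08:00–09:30, 09:45–10:15, 11:30–11:45, 12:30–13:15.
Zheng ∩ Diego ∩ Thandi ∩ Oksana: 08:45–09:30, 09:45–10:15, 12:30–13:15.
Zheng ∩ Diego ∩ Thandi ∩ Oksana ∩ Brynn: 08:45–09:30, 09:45–10:15.
Total common minutes: 45 + 30 = 75.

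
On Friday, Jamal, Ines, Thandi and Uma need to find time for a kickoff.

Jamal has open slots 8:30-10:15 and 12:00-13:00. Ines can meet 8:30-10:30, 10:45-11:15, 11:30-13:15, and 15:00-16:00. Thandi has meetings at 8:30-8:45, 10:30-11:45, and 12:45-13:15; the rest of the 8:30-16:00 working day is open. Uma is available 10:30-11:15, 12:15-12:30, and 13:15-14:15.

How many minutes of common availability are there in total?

Thandi free within 08:30–16:00: 08:45–10:30, 11:45–12:45, 13:15–16:00.
Jamal ∩ Ines: 08:30–10:15, 12:00–13:00.
Jamal ∩ Ines ∩ Thandi: 08:45–10:15, 12:00–12:45.
Jamal ∩ Ines ∩ Thandi ∩ Uma: 12:15–12:30.
Total common minutes: 15.

15 minutes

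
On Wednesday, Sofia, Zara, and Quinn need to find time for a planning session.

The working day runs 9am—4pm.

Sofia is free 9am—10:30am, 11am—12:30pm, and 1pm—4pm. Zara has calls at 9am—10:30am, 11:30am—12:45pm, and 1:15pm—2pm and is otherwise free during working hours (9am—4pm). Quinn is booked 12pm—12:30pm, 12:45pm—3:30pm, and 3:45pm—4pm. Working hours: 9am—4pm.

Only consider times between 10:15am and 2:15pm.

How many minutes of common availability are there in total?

Zara free within 09:00–16:00: 10:30–11:30, 12:45–13:15, 14:00–16:00.
Quinn free within 09:00–16:00: 09:00–12:00, 12:30–12:45, 15:30–15:45.
Sofia ∩ Zara: 11:00–11:30, 13:00–13:15, 14:00–16:00.
Sofia ∩ Zara ∩ Quinn: 11:00–11:30, 15:30–15:45.
Restricted to 10:15–14:15: 11:00–11:30.
Total common minutes: 30.

30 minutes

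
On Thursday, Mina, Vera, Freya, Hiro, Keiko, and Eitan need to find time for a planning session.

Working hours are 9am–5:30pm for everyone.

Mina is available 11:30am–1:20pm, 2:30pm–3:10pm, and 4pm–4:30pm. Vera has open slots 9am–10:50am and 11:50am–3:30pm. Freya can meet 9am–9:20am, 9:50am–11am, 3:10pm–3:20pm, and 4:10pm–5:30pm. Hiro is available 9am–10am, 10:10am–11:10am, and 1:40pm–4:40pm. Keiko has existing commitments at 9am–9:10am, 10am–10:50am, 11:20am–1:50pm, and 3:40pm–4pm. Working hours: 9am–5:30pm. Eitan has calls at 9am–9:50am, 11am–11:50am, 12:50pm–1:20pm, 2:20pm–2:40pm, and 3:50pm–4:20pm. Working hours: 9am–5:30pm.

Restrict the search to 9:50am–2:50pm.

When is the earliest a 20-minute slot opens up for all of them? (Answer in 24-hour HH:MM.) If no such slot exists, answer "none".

Keiko free within 09:00–17:30: 09:10–10:00, 10:50–11:20, 13:50–15:40, 16:00–17:30.
Eitan free within 09:00–17:30: 09:50–11:00, 11:50–12:50, 13:20–14:20, 14:40–15:50, 16:20–17:30.
Mina ∩ Vera: 11:50–13:20, 14:30–15:10.
Mina ∩ Vera ∩ Freya: (none).
Mina ∩ Vera ∩ Freya ∩ Hiro: (none).
Mina ∩ Vera ∩ Freya ∩ Hiro ∩ Keiko: (none).
Mina ∩ Vera ∩ Freya ∩ Hiro ∩ Keiko ∩ Eitan: (none).
Restricted to 09:50–14:50: (none).
Windows ≥ 20 min: (none).

none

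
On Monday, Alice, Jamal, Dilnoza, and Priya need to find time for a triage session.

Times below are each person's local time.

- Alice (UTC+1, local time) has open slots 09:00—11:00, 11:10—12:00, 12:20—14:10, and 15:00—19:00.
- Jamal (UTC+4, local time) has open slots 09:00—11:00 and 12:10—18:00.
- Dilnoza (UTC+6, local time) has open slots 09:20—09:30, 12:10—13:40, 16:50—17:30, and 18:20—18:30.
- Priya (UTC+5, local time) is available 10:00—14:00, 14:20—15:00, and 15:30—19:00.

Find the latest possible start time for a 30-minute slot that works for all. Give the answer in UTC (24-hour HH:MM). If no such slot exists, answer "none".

Alice → UTC: 08:00–10:00, 10:10–11:00, 11:20–13:10, 14:00–18:00.
Jamal → UTC: 05:00–07:00, 08:10–14:00.
Dilnoza → UTC: 03:20–03:30, 06:10–07:40, 10:50–11:30, 12:20–12:30.
Priya → UTC: 05:00–09:00, 09:20–10:00, 10:30–14:00.
Alice ∩ Jamal: 08:10–10:00, 10:10–11:00, 11:20–13:10.
Alice ∩ Jamal ∩ Dilnoza: 10:50–11:00, 11:20–11:30, 12:20–12:30.
Alice ∩ Jamal ∩ Dilnoza ∩ Priya: 10:50–11:00, 11:20–11:30, 12:20–12:30.
Windows ≥ 30 min: (none).

none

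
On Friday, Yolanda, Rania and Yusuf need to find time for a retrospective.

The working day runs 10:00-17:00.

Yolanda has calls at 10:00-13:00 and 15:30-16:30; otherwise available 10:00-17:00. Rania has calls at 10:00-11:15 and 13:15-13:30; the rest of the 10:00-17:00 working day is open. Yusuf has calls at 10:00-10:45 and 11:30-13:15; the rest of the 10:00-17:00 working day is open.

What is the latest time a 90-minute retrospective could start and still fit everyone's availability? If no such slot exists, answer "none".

Yolanda free within 10:00–17:00: 13:00–15:30, 16:30–17:00.
Rania free within 10:00–17:00: 11:15–13:15, 13:30–17:00.
Yusuf free within 10:00–17:00: 10:45–11:30, 13:15–17:00.
Yolanda ∩ Rania: 13:00–13:15, 13:30–15:30, 16:30–17:00.
Yolanda ∩ Rania ∩ Yusuf: 13:30–15:30, 16:30–17:00.
Windows ≥ 90 min: 13:30–15:30.
Latest start in the last window 13:30–15:30 is 15:30 − 90 min = 14:00.

14:00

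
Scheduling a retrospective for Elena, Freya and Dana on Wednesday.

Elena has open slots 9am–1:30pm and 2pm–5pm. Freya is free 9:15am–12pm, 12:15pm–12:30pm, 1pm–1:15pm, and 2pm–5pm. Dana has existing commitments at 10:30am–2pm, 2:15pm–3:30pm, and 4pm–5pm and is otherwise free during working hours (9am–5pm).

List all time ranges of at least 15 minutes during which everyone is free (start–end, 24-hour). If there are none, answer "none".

09:15–10:30, 14:00–14:15, 15:30–16:00

Dana free within 09:00–17:00: 09:00–10:30, 14:00–14:15, 15:30–16:00.
Elena ∩ Freya: 09:15–12:00, 12:15–12:30, 13:00–13:15, 14:00–17:00.
Elena ∩ Freya ∩ Dana: 09:15–10:30, 14:00–14:15, 15:30–16:00.
Windows ≥ 15 min: 09:15–10:30, 14:00–14:15, 15:30–16:00.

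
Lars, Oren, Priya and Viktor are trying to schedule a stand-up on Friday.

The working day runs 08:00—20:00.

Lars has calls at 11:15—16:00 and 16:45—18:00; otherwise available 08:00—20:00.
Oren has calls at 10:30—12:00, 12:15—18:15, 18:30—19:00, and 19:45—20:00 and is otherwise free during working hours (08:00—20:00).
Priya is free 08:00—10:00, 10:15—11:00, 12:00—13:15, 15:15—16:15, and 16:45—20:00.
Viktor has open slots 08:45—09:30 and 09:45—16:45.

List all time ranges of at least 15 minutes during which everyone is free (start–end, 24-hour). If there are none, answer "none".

Lars free within 08:00–20:00: 08:00–11:15, 16:00–16:45, 18:00–20:00.
Oren free within 08:00–20:00: 08:00–10:30, 12:00–12:15, 18:15–18:30, 19:00–19:45.
Lars ∩ Oren: 08:00–10:30, 18:15–18:30, 19:00–19:45.
Lars ∩ Oren ∩ Priya: 08:00–10:00, 10:15–10:30, 18:15–18:30, 19:00–19:45.
Lars ∩ Oren ∩ Priya ∩ Viktor: 08:45–09:30, 09:45–10:00, 10:15–10:30.
Windows ≥ 15 min: 08:45–09:30, 09:45–10:00, 10:15–10:30.

08:45–09:30, 09:45–10:00, 10:15–10:30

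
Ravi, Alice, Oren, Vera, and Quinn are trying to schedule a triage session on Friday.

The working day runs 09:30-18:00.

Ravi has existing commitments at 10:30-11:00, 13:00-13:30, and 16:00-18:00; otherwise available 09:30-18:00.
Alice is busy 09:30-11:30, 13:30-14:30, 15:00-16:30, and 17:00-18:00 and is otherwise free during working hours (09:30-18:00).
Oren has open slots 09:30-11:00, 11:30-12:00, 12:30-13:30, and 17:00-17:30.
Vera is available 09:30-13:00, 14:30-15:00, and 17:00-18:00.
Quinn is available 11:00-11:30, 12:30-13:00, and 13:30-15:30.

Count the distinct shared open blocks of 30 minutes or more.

Ravi free within 09:30–18:00: 09:30–10:30, 11:00–13:00, 13:30–16:00.
Alice free within 09:30–18:00: 11:30–13:30, 14:30–15:00, 16:30–17:00.
Ravi ∩ Alice: 11:30–13:00, 14:30–15:00.
Ravi ∩ Alice ∩ Oren: 11:30–12:00, 12:30–13:00.
Ravi ∩ Alice ∩ Oren ∩ Vera: 11:30–12:00, 12:30–13:00.
Ravi ∩ Alice ∩ Oren ∩ Vera ∩ Quinn: 12:30–13:00.
Windows ≥ 30 min: 12:30–13:00.
That's 1 window.

1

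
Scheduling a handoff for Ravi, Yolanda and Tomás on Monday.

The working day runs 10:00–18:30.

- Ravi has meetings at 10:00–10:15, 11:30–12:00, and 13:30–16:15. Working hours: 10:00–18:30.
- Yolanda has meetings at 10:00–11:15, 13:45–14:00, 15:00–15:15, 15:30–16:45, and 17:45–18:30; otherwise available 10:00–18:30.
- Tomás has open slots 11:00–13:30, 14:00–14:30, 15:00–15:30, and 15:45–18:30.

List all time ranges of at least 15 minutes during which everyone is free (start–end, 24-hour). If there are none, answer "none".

Ravi free within 10:00–18:30: 10:15–11:30, 12:00–13:30, 16:15–18:30.
Yolanda free within 10:00–18:30: 11:15–13:45, 14:00–15:00, 15:15–15:30, 16:45–17:45.
Ravi ∩ Yolanda: 11:15–11:30, 12:00–13:30, 16:45–17:45.
Ravi ∩ Yolanda ∩ Tomás: 11:15–11:30, 12:00–13:30, 16:45–17:45.
Windows ≥ 15 min: 11:15–11:30, 12:00–13:30, 16:45–17:45.

11:15–11:30, 12:00–13:30, 16:45–17:45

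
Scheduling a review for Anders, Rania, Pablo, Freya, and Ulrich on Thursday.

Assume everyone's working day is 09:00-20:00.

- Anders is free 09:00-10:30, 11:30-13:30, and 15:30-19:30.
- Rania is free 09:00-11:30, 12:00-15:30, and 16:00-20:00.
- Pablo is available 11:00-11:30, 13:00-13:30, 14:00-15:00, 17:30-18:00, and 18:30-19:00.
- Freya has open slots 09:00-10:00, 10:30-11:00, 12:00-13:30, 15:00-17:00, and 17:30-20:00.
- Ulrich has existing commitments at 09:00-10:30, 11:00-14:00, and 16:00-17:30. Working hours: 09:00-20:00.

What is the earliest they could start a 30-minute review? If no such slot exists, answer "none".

Ulrich free within 09:00–20:00: 10:30–11:00, 14:00–16:00, 17:30–20:00.
Anders ∩ Rania: 09:00–10:30, 12:00–13:30, 16:00–19:30.
Anders ∩ Rania ∩ Pablo: 13:00–13:30, 17:30–18:00, 18:30–19:00.
Anders ∩ Rania ∩ Pablo ∩ Freya: 13:00–13:30, 17:30–18:00, 18:30–19:00.
Anders ∩ Rania ∩ Pablo ∩ Freya ∩ Ulrich: 17:30–18:00, 18:30–19:00.
Windows ≥ 30 min: 17:30–18:00, 18:30–19:00.
Earliest such window starts at 17:30.

17:30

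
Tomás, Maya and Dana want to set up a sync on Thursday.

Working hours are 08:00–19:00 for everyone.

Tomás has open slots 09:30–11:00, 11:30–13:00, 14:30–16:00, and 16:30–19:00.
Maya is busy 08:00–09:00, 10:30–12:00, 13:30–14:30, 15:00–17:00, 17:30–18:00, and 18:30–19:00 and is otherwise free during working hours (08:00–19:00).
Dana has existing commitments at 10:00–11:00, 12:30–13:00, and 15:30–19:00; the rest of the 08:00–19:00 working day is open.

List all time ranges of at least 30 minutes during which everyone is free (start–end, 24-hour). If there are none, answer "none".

09:30–10:00, 12:00–12:30, 14:30–15:00

Maya free within 08:00–19:00: 09:00–10:30, 12:00–13:30, 14:30–15:00, 17:00–17:30, 18:00–18:30.
Dana free within 08:00–19:00: 08:00–10:00, 11:00–12:30, 13:00–15:30.
Tomás ∩ Maya: 09:30–10:30, 12:00–13:00, 14:30–15:00, 17:00–17:30, 18:00–18:30.
Tomás ∩ Maya ∩ Dana: 09:30–10:00, 12:00–12:30, 14:30–15:00.
Windows ≥ 30 min: 09:30–10:00, 12:00–12:30, 14:30–15:00.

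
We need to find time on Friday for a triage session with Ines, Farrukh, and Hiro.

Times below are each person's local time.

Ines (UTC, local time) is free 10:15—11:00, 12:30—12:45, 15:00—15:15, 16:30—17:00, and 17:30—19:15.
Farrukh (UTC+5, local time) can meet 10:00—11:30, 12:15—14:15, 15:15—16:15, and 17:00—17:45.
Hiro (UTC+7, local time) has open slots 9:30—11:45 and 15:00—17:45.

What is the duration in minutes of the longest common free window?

Ines → UTC: 10:15–11:00, 12:30–12:45, 15:00–15:15, 16:30–17:00, 17:30–19:15.
Farrukh → UTC: 05:00–06:30, 07:15–09:15, 10:15–11:15, 12:00–12:45.
Hiro → UTC: 02:30–04:45, 08:00–10:45.
Ines ∩ Farrukh: 10:15–11:00, 12:30–12:45.
Ines ∩ Farrukh ∩ Hiro: 10:15–10:45.
Single common window of 30 minutes.

30 minutes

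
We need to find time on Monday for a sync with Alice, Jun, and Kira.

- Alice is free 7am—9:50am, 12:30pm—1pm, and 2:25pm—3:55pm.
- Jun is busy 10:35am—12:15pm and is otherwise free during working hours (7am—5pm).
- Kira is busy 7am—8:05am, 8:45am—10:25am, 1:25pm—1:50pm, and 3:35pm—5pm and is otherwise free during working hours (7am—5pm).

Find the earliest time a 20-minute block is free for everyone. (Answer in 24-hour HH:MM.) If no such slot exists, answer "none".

Jun free within 07:00–17:00: 07:00–10:35, 12:15–17:00.
Kira free within 07:00–17:00: 08:05–08:45, 10:25–13:25, 13:50–15:35.
Alice ∩ Jun: 07:00–09:50, 12:30–13:00, 14:25–15:55.
Alice ∩ Jun ∩ Kira: 08:05–08:45, 12:30–13:00, 14:25–15:35.
Windows ≥ 20 min: 08:05–08:45, 12:30–13:00, 14:25–15:35.
Earliest such window starts at 08:05.

08:05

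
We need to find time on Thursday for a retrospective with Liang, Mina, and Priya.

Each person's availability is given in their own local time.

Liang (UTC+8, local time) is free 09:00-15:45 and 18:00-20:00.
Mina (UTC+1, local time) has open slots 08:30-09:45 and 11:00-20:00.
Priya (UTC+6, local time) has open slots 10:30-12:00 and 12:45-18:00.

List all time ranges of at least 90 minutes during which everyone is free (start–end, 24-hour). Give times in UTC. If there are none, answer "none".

Liang → UTC: 01:00–07:45, 10:00–12:00.
Mina → UTC: 07:30–08:45, 10:00–19:00.
Priya → UTC: 04:30–06:00, 06:45–12:00.
Liang ∩ Mina: 07:30–07:45, 10:00–12:00.
Liang ∩ Mina ∩ Priya: 07:30–07:45, 10:00–12:00.
Windows ≥ 90 min: 10:00–12:00.

10:00–12:00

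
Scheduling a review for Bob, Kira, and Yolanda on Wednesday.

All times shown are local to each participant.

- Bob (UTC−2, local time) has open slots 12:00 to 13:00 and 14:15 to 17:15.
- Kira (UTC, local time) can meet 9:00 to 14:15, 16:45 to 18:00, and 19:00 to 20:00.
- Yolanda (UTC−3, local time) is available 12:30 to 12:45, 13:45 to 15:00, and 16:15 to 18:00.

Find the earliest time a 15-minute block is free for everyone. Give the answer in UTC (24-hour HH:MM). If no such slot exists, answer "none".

Bob → UTC: 14:00–15:00, 16:15–19:15.
Kira → UTC: 09:00–14:15, 16:45–18:00, 19:00–20:00.
Yolanda → UTC: 15:30–15:45, 16:45–18:00, 19:15–21:00.
Bob ∩ Kira: 14:00–14:15, 16:45–18:00, 19:00–19:15.
Bob ∩ Kira ∩ Yolanda: 16:45–18:00.
Windows ≥ 15 min: 16:45–18:00.
Earliest such window starts at 16:45.

16:45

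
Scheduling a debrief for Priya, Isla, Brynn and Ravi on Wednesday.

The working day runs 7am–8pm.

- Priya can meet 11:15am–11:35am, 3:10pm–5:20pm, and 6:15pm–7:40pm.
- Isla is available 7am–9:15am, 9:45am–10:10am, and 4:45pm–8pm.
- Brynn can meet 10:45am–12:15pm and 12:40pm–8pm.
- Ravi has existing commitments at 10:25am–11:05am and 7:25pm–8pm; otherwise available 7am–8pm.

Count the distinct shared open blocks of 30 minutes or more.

Ravi free within 07:00–20:00: 07:00–10:25, 11:05–19:25.
Priya ∩ Isla: 16:45–17:20, 18:15–19:40.
Priya ∩ Isla ∩ Brynn: 16:45–17:20, 18:15–19:40.
Priya ∩ Isla ∩ Brynn ∩ Ravi: 16:45–17:20, 18:15–19:25.
Windows ≥ 30 min: 16:45–17:20, 18:15–19:25.
That's 2 windows.

2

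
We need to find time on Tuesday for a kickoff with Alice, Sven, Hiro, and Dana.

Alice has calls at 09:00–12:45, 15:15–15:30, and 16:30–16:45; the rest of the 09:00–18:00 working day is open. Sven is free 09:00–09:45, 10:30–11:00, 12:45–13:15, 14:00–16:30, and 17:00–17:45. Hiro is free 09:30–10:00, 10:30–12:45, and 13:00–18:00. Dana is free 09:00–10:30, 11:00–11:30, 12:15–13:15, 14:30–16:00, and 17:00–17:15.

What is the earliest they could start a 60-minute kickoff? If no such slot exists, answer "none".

none

Alice free within 09:00–18:00: 12:45–15:15, 15:30–16:30, 16:45–18:00.
Alice ∩ Sven: 12:45–13:15, 14:00–15:15, 15:30–16:30, 17:00–17:45.
Alice ∩ Sven ∩ Hiro: 13:00–13:15, 14:00–15:15, 15:30–16:30, 17:00–17:45.
Alice ∩ Sven ∩ Hiro ∩ Dana: 13:00–13:15, 14:30–15:15, 15:30–16:00, 17:00–17:15.
Windows ≥ 60 min: (none).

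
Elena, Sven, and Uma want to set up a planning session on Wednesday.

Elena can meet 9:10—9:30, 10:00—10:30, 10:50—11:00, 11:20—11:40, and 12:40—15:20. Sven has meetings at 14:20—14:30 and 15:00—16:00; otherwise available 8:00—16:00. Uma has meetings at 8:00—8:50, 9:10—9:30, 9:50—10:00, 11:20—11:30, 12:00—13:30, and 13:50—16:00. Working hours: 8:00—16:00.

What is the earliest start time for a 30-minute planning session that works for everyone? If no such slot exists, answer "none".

10:00

Sven free within 08:00–16:00: 08:00–14:20, 14:30–15:00.
Uma free within 08:00–16:00: 08:50–09:10, 09:30–09:50, 10:00–11:20, 11:30–12:00, 13:30–13:50.
Elena ∩ Sven: 09:10–09:30, 10:00–10:30, 10:50–11:00, 11:20–11:40, 12:40–14:20, 14:30–15:00.
Elena ∩ Sven ∩ Uma: 10:00–10:30, 10:50–11:00, 11:30–11:40, 13:30–13:50.
Windows ≥ 30 min: 10:00–10:30.
Earliest such window starts at 10:00.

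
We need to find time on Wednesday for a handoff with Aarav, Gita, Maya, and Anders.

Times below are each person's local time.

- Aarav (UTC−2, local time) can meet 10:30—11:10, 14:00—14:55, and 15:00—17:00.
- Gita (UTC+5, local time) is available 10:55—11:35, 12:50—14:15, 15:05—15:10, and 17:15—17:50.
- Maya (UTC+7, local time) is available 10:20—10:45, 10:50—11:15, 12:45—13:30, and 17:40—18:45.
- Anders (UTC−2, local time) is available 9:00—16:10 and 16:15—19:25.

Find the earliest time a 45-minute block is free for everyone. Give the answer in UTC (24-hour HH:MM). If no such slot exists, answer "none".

Aarav → UTC: 12:30–13:10, 16:00–16:55, 17:00–19:00.
Gita → UTC: 05:55–06:35, 07:50–09:15, 10:05–10:10, 12:15–12:50.
Maya → UTC: 03:20–03:45, 03:50–04:15, 05:45–06:30, 10:40–11:45.
Anders → UTC: 11:00–18:10, 18:15–21:25.
Aarav ∩ Gita: 12:30–12:50.
Aarav ∩ Gita ∩ Maya: (none).
Aarav ∩ Gita ∩ Maya ∩ Anders: (none).
Windows ≥ 45 min: (none).

none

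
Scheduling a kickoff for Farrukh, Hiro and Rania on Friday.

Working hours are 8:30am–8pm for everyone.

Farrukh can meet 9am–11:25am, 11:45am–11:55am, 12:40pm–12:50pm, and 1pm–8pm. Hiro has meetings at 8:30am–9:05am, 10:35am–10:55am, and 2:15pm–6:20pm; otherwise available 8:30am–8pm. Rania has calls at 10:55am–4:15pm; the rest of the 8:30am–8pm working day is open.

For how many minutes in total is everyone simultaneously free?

Hiro free within 08:30–20:00: 09:05–10:35, 10:55–14:15, 18:20–20:00.
Rania free within 08:30–20:00: 08:30–10:55, 16:15–20:00.
Farrukh ∩ Hiro: 09:05–10:35, 10:55–11:25, 11:45–11:55, 12:40–12:50, 13:00–14:15, 18:20–20:00.
Farrukh ∩ Hiro ∩ Rania: 09:05–10:35, 18:20–20:00.
Total common minutes: 90 + 100 = 190.

190 minutes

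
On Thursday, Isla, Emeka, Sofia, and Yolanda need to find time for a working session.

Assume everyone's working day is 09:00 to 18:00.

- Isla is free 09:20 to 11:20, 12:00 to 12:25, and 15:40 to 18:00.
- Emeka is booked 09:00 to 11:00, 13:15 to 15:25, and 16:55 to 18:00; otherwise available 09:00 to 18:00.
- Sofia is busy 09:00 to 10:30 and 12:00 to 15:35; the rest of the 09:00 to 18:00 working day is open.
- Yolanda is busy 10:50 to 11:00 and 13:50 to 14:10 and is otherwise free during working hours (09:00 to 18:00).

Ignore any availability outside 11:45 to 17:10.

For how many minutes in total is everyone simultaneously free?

75 minutes

Emeka free within 09:00–18:00: 11:00–13:15, 15:25–16:55.
Sofia free within 09:00–18:00: 10:30–12:00, 15:35–18:00.
Yolanda free within 09:00–18:00: 09:00–10:50, 11:00–13:50, 14:10–18:00.
Isla ∩ Emeka: 11:00–11:20, 12:00–12:25, 15:40–16:55.
Isla ∩ Emeka ∩ Sofia: 11:00–11:20, 15:40–16:55.
Isla ∩ Emeka ∩ Sofia ∩ Yolanda: 11:00–11:20, 15:40–16:55.
Restricted to 11:45–17:10: 15:40–16:55.
Total common minutes: 75.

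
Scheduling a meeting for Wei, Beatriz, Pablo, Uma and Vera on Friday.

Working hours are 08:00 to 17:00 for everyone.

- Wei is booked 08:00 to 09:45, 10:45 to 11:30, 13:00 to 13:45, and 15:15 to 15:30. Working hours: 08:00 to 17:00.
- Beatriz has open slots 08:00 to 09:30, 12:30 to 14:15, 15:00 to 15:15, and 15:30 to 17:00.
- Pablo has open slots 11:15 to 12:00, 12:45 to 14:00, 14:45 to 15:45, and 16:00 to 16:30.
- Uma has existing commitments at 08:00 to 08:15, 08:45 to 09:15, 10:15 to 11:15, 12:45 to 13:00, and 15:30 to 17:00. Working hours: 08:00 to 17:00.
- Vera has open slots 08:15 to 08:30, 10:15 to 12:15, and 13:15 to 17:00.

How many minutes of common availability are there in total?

Wei free within 08:00–17:00: 09:45–10:45, 11:30–13:00, 13:45–15:15, 15:30–17:00.
Uma free within 08:00–17:00: 08:15–08:45, 09:15–10:15, 11:15–12:45, 13:00–15:30.
Wei ∩ Beatriz: 12:30–13:00, 13:45–14:15, 15:00–15:15, 15:30–17:00.
Wei ∩ Beatriz ∩ Pablo: 12:45–13:00, 13:45–14:00, 15:00–15:15, 15:30–15:45, 16:00–16:30.
Wei ∩ Beatriz ∩ Pablo ∩ Uma: 13:45–14:00, 15:00–15:15.
Wei ∩ Beatriz ∩ Pablo ∩ Uma ∩ Vera: 13:45–14:00, 15:00–15:15.
Total common minutes: 15 + 15 = 30.

30 minutes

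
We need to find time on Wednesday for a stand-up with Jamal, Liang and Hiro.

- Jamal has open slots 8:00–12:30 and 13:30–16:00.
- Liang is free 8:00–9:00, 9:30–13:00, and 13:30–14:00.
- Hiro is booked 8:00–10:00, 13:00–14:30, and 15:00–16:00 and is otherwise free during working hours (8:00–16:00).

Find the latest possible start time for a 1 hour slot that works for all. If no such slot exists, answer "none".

Hiro free within 08:00–16:00: 10:00–13:00, 14:30–15:00.
Jamal ∩ Liang: 08:00–09:00, 09:30–12:30, 13:30–14:00.
Jamal ∩ Liang ∩ Hiro: 10:00–12:30.
Windows ≥ 60 min: 10:00–12:30.
Latest start in the last window 10:00–12:30 is 12:30 − 60 min = 11:30.

11:30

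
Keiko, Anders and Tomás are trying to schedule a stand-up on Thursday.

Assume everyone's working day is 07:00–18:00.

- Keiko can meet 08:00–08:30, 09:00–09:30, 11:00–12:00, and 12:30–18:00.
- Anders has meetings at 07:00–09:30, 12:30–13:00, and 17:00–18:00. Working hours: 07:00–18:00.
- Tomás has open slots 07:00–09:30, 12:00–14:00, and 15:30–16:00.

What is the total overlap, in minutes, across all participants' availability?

Anders free within 07:00–18:00: 09:30–12:30, 13:00–17:00.
Keiko ∩ Anders: 11:00–12:00, 13:00–17:00.
Keiko ∩ Anders ∩ Tomás: 13:00–14:00, 15:30–16:00.
Total common minutes: 60 + 30 = 90.

90 minutes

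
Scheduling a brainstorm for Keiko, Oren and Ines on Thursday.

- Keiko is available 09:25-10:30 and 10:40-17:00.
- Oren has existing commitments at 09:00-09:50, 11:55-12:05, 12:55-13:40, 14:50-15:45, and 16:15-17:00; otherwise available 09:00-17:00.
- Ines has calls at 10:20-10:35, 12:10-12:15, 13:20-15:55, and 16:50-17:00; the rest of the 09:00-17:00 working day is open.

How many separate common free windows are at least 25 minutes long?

Oren free within 09:00–17:00: 09:50–11:55, 12:05–12:55, 13:40–14:50, 15:45–16:15.
Ines free within 09:00–17:00: 09:00–10:20, 10:35–12:10, 12:15–13:20, 15:55–16:50.
Keiko ∩ Oren: 09:50–10:30, 10:40–11:55, 12:05–12:55, 13:40–14:50, 15:45–16:15.
Keiko ∩ Oren ∩ Ines: 09:50–10:20, 10:40–11:55, 12:05–12:10, 12:15–12:55, 15:55–16:15.
Windows ≥ 25 min: 09:50–10:20, 10:40–11:55, 12:15–12:55.
That's 3 windows.

3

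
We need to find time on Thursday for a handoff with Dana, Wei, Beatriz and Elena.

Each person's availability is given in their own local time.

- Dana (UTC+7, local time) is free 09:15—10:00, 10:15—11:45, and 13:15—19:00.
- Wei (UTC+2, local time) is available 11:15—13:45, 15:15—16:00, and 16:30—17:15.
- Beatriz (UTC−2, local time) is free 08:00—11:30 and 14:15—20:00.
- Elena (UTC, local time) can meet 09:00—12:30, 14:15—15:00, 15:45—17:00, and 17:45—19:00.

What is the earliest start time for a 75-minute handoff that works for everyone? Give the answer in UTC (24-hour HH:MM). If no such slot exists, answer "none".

Dana → UTC: 02:15–03:00, 03:15–04:45, 06:15–12:00.
Wei → UTC: 09:15–11:45, 13:15–14:00, 14:30–15:15.
Beatriz → UTC: 10:00–13:30, 16:15–22:00.
Elena → UTC: 09:00–12:30, 14:15–15:00, 15:45–17:00, 17:45–19:00.
Dana ∩ Wei: 09:15–11:45.
Dana ∩ Wei ∩ Beatriz: 10:00–11:45.
Dana ∩ Wei ∩ Beatriz ∩ Elena: 10:00–11:45.
Windows ≥ 75 min: 10:00–11:45.
Earliest such window starts at 10:00.

10:00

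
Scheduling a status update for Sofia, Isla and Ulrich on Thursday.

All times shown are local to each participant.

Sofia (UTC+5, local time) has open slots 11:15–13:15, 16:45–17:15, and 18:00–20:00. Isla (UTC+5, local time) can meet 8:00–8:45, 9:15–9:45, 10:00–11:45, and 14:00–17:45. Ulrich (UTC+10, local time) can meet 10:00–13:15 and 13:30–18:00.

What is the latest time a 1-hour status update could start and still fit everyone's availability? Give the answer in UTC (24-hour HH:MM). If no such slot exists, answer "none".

none

Sofia → UTC: 06:15–08:15, 11:45–12:15, 13:00–15:00.
Isla → UTC: 03:00–03:45, 04:15–04:45, 05:00–06:45, 09:00–12:45.
Ulrich → UTC: 00:00–03:15, 03:30–08:00.
Sofia ∩ Isla: 06:15–06:45, 11:45–12:15.
Sofia ∩ Isla ∩ Ulrich: 06:15–06:45.
Windows ≥ 60 min: (none).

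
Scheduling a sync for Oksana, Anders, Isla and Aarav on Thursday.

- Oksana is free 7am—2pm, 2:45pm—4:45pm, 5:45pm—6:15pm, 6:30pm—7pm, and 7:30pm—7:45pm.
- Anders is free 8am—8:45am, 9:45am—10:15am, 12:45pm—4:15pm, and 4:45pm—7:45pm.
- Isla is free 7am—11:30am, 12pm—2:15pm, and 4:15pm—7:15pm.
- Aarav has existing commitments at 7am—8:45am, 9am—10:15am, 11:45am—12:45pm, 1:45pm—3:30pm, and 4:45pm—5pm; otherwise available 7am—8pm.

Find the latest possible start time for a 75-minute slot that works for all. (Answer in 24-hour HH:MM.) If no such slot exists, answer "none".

Aarav free within 07:00–20:00: 08:45–09:00, 10:15–11:45, 12:45–13:45, 15:30–16:45, 17:00–20:00.
Oksana ∩ Anders: 08:00–08:45, 09:45–10:15, 12:45–14:00, 14:45–16:15, 17:45–18:15, 18:30–19:00, 19:30–19:45.
Oksana ∩ Anders ∩ Isla: 08:00–08:45, 09:45–10:15, 12:45–14:00, 17:45–18:15, 18:30–19:00.
Oksana ∩ Anders ∩ Isla ∩ Aarav: 12:45–13:45, 17:45–18:15, 18:30–19:00.
Windows ≥ 75 min: (none).

none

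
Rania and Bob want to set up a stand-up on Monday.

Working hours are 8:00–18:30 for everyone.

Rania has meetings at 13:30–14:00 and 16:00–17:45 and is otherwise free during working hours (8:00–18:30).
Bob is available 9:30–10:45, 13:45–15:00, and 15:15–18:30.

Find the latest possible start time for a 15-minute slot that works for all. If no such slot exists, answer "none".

Rania free within 08:00–18:30: 08:00–13:30, 14:00–16:00, 17:45–18:30.
Rania ∩ Bob: 09:30–10:45, 14:00–15:00, 15:15–16:00, 17:45–18:30.
Windows ≥ 15 min: 09:30–10:45, 14:00–15:00, 15:15–16:00, 17:45–18:30.
Latest start in the last window 17:45–18:30 is 18:30 − 15 min = 18:15.

18:15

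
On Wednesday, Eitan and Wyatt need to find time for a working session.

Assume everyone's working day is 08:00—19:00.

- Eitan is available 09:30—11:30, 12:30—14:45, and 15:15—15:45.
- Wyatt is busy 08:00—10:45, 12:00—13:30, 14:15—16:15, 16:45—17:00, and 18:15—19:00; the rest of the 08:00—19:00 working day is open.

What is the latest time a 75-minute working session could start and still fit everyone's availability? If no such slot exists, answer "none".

Wyatt free within 08:00–19:00: 10:45–12:00, 13:30–14:15, 16:15–16:45, 17:00–18:15.
Eitan ∩ Wyatt: 10:45–11:30, 13:30–14:15.
Windows ≥ 75 min: (none).

none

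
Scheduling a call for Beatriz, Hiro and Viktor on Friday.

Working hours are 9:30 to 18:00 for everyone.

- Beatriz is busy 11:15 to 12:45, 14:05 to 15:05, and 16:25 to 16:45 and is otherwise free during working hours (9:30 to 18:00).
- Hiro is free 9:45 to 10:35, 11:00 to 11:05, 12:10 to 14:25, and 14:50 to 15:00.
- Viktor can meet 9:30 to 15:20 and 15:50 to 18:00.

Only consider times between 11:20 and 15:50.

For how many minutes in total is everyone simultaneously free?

80 minutes

Beatriz free within 09:30–18:00: 09:30–11:15, 12:45–14:05, 15:05–16:25, 16:45–18:00.
Beatriz ∩ Hiro: 09:45–10:35, 11:00–11:05, 12:45–14:05.
Beatriz ∩ Hiro ∩ Viktor: 09:45–10:35, 11:00–11:05, 12:45–14:05.
Restricted to 11:20–15:50: 12:45–14:05.
Total common minutes: 80.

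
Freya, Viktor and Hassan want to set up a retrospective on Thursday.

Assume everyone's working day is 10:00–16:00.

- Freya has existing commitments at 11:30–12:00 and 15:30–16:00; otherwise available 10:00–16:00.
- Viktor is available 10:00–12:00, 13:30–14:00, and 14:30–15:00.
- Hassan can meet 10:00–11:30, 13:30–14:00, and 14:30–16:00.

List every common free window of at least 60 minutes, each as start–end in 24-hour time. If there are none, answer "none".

10:00–11:30

Freya free within 10:00–16:00: 10:00–11:30, 12:00–15:30.
Freya ∩ Viktor: 10:00–11:30, 13:30–14:00, 14:30–15:00.
Freya ∩ Viktor ∩ Hassan: 10:00–11:30, 13:30–14:00, 14:30–15:00.
Windows ≥ 60 min: 10:00–11:30.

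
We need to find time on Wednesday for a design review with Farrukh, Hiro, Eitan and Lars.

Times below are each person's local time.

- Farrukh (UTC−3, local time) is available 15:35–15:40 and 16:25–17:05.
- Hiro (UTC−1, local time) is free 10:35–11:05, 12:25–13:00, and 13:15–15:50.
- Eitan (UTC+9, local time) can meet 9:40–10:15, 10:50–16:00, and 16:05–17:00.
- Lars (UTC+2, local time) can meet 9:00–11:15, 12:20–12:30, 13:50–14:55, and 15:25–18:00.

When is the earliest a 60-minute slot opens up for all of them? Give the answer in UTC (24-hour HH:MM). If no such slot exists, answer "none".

none

Farrukh → UTC: 18:35–18:40, 19:25–20:05.
Hiro → UTC: 11:35–12:05, 13:25–14:00, 14:15–16:50.
Eitan → UTC: 00:40–01:15, 01:50–07:00, 07:05–08:00.
Lars → UTC: 07:00–09:15, 10:20–10:30, 11:50–12:55, 13:25–16:00.
Farrukh ∩ Hiro: (none).
Farrukh ∩ Hiro ∩ Eitan: (none).
Farrukh ∩ Hiro ∩ Eitan ∩ Lars: (none).
Windows ≥ 60 min: (none).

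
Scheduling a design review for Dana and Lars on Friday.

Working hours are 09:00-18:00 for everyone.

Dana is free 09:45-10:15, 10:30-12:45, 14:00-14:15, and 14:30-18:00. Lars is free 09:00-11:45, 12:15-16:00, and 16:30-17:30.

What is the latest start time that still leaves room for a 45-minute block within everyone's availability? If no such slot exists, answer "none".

Dana ∩ Lars: 09:45–10:15, 10:30–11:45, 12:15–12:45, 14:00–14:15, 14:30–16:00, 16:30–17:30.
Windows ≥ 45 min: 10:30–11:45, 14:30–16:00, 16:30–17:30.
Latest start in the last window 16:30–17:30 is 17:30 − 45 min = 16:45.

16:45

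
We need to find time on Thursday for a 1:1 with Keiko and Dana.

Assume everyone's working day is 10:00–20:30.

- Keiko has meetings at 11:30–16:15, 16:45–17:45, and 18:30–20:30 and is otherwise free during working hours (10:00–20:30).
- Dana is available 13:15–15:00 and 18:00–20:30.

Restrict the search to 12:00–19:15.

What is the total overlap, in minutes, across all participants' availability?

Keiko free within 10:00–20:30: 10:00–11:30, 16:15–16:45, 17:45–18:30.
Keiko ∩ Dana: 18:00–18:30.
Restricted to 12:00–19:15: 18:00–18:30.
Total common minutes: 30.

30 minutes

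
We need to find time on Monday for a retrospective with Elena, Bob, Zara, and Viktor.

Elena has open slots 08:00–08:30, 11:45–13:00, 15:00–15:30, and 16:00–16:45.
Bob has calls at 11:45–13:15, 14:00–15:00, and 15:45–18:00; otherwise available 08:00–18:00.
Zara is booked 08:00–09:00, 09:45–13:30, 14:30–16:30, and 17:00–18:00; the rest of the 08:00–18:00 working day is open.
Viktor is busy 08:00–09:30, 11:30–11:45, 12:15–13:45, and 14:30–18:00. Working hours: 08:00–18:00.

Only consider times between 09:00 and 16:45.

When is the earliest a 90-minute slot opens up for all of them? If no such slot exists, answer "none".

none

Bob free within 08:00–18:00: 08:00–11:45, 13:15–14:00, 15:00–15:45.
Zara free within 08:00–18:00: 09:00–09:45, 13:30–14:30, 16:30–17:00.
Viktor free within 08:00–18:00: 09:30–11:30, 11:45–12:15, 13:45–14:30.
Elena ∩ Bob: 08:00–08:30, 15:00–15:30.
Elena ∩ Bob ∩ Zara: (none).
Elena ∩ Bob ∩ Zara ∩ Viktor: (none).
Restricted to 09:00–16:45: (none).
Windows ≥ 90 min: (none).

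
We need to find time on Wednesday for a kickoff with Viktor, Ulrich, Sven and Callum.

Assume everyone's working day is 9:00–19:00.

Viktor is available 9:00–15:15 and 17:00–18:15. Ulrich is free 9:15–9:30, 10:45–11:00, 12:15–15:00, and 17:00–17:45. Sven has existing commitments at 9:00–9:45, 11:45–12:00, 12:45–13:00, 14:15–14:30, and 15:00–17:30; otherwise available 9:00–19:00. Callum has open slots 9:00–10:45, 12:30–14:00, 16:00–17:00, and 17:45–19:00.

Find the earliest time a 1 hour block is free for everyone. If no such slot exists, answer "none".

Sven free within 09:00–19:00: 09:45–11:45, 12:00–12:45, 13:00–14:15, 14:30–15:00, 17:30–19:00.
Viktor ∩ Ulrich: 09:15–09:30, 10:45–11:00, 12:15–15:00, 17:00–17:45.
Viktor ∩ Ulrich ∩ Sven: 10:45–11:00, 12:15–12:45, 13:00–14:15, 14:30–15:00, 17:30–17:45.
Viktor ∩ Ulrich ∩ Sven ∩ Callum: 12:30–12:45, 13:00–14:00.
Windows ≥ 60 min: 13:00–14:00.
Earliest such window starts at 13:00.

13:00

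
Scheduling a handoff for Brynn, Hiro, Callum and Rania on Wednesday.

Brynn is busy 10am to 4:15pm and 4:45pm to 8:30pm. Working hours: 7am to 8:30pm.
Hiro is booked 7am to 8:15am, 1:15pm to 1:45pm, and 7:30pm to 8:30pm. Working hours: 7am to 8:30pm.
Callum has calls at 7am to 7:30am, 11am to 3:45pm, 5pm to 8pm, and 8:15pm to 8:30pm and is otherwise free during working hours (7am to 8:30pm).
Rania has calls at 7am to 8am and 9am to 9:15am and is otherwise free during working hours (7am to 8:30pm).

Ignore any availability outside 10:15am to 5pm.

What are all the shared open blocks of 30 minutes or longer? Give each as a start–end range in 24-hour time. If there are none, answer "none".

Brynn free within 07:00–20:30: 07:00–10:00, 16:15–16:45.
Hiro free within 07:00–20:30: 08:15–13:15, 13:45–19:30.
Callum free within 07:00–20:30: 07:30–11:00, 15:45–17:00, 20:00–20:15.
Rania free within 07:00–20:30: 08:00–09:00, 09:15–20:30.
Brynn ∩ Hiro: 08:15–10:00, 16:15–16:45.
Brynn ∩ Hiro ∩ Callum: 08:15–10:00, 16:15–16:45.
Brynn ∩ Hiro ∩ Callum ∩ Rania: 08:15–09:00, 09:15–10:00, 16:15–16:45.
Restricted to 10:15–17:00: 16:15–16:45.
Windows ≥ 30 min: 16:15–16:45.

16:15–16:45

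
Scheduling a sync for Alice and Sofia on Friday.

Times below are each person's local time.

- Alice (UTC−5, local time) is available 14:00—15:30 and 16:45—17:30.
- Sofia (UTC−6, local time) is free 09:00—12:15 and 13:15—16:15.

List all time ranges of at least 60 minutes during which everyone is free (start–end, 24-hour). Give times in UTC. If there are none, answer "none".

19:15–20:30

Alice → UTC: 19:00–20:30, 21:45–22:30.
Sofia → UTC: 15:00–18:15, 19:15–22:15.
Alice ∩ Sofia: 19:15–20:30, 21:45–22:15.
Windows ≥ 60 min: 19:15–20:30.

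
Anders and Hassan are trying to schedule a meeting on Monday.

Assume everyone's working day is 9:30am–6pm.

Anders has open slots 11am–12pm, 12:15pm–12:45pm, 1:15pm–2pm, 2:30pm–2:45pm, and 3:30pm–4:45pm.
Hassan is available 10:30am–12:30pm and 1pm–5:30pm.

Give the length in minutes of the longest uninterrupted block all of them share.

75 minutes

Anders ∩ Hassan: 11:00–12:00, 12:15–12:30, 13:15–14:00, 14:30–14:45, 15:30–16:45.
Common window lengths: 60, 15, 45, 15, 75 min; longest is 75.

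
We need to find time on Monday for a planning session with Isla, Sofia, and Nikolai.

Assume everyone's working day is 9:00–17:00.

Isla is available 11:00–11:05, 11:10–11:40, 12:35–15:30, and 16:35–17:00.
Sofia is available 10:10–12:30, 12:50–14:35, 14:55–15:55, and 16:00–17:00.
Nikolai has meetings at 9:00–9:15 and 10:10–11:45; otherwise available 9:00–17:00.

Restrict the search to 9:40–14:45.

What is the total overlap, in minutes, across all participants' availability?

105 minutes

Nikolai free within 09:00–17:00: 09:15–10:10, 11:45–17:00.
Isla ∩ Sofia: 11:00–11:05, 11:10–11:40, 12:50–14:35, 14:55–15:30, 16:35–17:00.
Isla ∩ Sofia ∩ Nikolai: 12:50–14:35, 14:55–15:30, 16:35–17:00.
Restricted to 09:40–14:45: 12:50–14:35.
Total common minutes: 105.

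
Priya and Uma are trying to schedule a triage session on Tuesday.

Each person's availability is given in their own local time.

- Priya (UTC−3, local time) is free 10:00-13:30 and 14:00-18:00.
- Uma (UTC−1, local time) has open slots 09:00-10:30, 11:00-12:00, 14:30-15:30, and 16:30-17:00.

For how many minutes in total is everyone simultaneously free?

90 minutes

Priya → UTC: 13:00–16:30, 17:00–21:00.
Uma → UTC: 10:00–11:30, 12:00–13:00, 15:30–16:30, 17:30–18:00.
Priya ∩ Uma: 15:30–16:30, 17:30–18:00.
Total common minutes: 60 + 30 = 90.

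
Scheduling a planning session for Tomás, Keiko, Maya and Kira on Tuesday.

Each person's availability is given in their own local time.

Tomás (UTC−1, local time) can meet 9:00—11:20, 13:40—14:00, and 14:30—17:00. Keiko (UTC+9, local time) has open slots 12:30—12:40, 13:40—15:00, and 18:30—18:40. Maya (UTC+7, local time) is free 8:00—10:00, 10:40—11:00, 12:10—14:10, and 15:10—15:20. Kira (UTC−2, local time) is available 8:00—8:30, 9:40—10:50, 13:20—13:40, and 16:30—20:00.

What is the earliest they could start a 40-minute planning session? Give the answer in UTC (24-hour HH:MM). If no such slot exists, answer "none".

none

Tomás → UTC: 10:00–12:20, 14:40–15:00, 15:30–18:00.
Keiko → UTC: 03:30–03:40, 04:40–06:00, 09:30–09:40.
Maya → UTC: 01:00–03:00, 03:40–04:00, 05:10–07:10, 08:10–08:20.
Kira → UTC: 10:00–10:30, 11:40–12:50, 15:20–15:40, 18:30–22:00.
Tomás ∩ Keiko: (none).
Tomás ∩ Keiko ∩ Maya: (none).
Tomás ∩ Keiko ∩ Maya ∩ Kira: (none).
Windows ≥ 40 min: (none).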